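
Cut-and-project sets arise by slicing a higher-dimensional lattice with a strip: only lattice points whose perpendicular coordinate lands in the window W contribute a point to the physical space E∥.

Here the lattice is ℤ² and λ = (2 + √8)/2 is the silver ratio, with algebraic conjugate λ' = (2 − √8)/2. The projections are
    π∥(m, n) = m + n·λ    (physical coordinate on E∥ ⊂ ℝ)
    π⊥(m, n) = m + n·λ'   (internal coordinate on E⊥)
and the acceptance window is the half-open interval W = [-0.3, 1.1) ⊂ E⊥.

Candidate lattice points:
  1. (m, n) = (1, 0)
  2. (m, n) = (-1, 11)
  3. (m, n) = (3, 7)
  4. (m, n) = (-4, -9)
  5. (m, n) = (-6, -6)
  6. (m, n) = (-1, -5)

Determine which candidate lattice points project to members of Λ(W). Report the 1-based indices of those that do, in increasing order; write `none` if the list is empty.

1, 3, 4, 6

Numerically λ ≈ 2.41421 and λ' = −1/λ ≈ -0.41421.
candidate 1: (m,n)=(1,0) → π∥ = 1+0·λ ≈ 1.00000, π⊥ = 1+0·λ' ≈ 1.00000 ∈ [-0.3, 1.1) ⇒ IN Λ
candidate 2: (m,n)=(-1,11) → π∥ = -1+11·λ ≈ 25.55635, π⊥ = -1+11·λ' ≈ -5.55635 ∉ [-0.3, 1.1) ⇒ out
candidate 3: (m,n)=(3,7) → π∥ = 3+7·λ ≈ 19.89949, π⊥ = 3+7·λ' ≈ 0.10051 ∈ [-0.3, 1.1) ⇒ IN Λ
candidate 4: (m,n)=(-4,-9) → π∥ = -4-9·λ ≈ -25.72792, π⊥ = -4-9·λ' ≈ -0.27208 ∈ [-0.3, 1.1) ⇒ IN Λ
candidate 5: (m,n)=(-6,-6) → π∥ = -6-6·λ ≈ -20.48528, π⊥ = -6-6·λ' ≈ -3.51472 ∉ [-0.3, 1.1) ⇒ out
candidate 6: (m,n)=(-1,-5) → π∥ = -1-5·λ ≈ -13.07107, π⊥ = -1-5·λ' ≈ 1.07107 ∈ [-0.3, 1.1) ⇒ IN Λ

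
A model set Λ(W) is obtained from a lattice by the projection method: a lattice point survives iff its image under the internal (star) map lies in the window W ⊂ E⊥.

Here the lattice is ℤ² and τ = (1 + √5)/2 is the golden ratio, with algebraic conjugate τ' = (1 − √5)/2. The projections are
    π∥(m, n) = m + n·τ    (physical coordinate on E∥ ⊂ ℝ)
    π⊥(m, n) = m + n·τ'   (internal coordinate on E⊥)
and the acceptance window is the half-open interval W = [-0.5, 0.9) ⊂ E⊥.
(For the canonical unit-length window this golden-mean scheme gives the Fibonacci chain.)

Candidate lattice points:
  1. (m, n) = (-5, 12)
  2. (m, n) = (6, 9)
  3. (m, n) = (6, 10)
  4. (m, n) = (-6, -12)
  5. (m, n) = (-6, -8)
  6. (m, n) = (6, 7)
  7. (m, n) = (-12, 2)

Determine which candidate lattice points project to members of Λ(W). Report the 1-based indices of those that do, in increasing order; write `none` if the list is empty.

τ' = (1−√5)/2 ≈ -0.61803.
candidate 1: (m,n)=(-5,12) → π∥ = -5+12·τ ≈ 14.41641, π⊥ = -5+12·τ' ≈ -12.41641 ∉ [-0.5, 0.9) ⇒ out
candidate 2: (m,n)=(6,9) → π∥ = 6+9·τ ≈ 20.56231, π⊥ = 6+9·τ' ≈ 0.43769 ∈ [-0.5, 0.9) ⇒ IN Λ
candidate 3: (m,n)=(6,10) → π∥ = 6+10·τ ≈ 22.18034, π⊥ = 6+10·τ' ≈ -0.18034 ∈ [-0.5, 0.9) ⇒ IN Λ
candidate 4: (m,n)=(-6,-12) → π∥ = -6-12·τ ≈ -25.41641, π⊥ = -6-12·τ' ≈ 1.41641 ∉ [-0.5, 0.9) ⇒ out
candidate 5: (m,n)=(-6,-8) → π∥ = -6-8·τ ≈ -18.94427, π⊥ = -6-8·τ' ≈ -1.05573 ∉ [-0.5, 0.9) ⇒ out
candidate 6: (m,n)=(6,7) → π∥ = 6+7·τ ≈ 17.32624, π⊥ = 6+7·τ' ≈ 1.67376 ∉ [-0.5, 0.9) ⇒ out
candidate 7: (m,n)=(-12,2) → π∥ = -12+2·τ ≈ -8.76393, π⊥ = -12+2·τ' ≈ -13.23607 ∉ [-0.5, 0.9) ⇒ out

2, 3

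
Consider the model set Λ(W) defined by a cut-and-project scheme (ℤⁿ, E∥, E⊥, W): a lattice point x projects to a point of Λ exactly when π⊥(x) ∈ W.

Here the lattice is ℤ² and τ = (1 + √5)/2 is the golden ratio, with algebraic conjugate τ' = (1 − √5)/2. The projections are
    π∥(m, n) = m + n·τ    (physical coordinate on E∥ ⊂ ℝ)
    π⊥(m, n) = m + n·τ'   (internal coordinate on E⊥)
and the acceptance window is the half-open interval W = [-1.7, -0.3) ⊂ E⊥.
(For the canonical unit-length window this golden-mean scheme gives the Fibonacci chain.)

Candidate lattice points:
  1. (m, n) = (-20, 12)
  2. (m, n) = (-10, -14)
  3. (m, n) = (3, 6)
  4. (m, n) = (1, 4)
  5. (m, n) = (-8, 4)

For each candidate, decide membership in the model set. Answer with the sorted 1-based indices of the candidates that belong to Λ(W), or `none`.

2, 3, 4

Numerically τ ≈ 1.61803 and τ' = −1/τ ≈ -0.61803.
[1] lift (-20,12): star map gives -27.41641; window check -1.7 ≤ -27.41641 < -0.3 is false → out
[2] lift (-10,-14): star map gives -1.34752; window check -1.7 ≤ -1.34752 < -0.3 is true → IN Λ
[3] lift (3,6): star map gives -0.70820; window check -1.7 ≤ -0.70820 < -0.3 is true → IN Λ
[4] lift (1,4): star map gives -1.47214; window check -1.7 ≤ -1.47214 < -0.3 is true → IN Λ
[5] lift (-8,4): star map gives -10.47214; window check -1.7 ≤ -10.47214 < -0.3 is false → out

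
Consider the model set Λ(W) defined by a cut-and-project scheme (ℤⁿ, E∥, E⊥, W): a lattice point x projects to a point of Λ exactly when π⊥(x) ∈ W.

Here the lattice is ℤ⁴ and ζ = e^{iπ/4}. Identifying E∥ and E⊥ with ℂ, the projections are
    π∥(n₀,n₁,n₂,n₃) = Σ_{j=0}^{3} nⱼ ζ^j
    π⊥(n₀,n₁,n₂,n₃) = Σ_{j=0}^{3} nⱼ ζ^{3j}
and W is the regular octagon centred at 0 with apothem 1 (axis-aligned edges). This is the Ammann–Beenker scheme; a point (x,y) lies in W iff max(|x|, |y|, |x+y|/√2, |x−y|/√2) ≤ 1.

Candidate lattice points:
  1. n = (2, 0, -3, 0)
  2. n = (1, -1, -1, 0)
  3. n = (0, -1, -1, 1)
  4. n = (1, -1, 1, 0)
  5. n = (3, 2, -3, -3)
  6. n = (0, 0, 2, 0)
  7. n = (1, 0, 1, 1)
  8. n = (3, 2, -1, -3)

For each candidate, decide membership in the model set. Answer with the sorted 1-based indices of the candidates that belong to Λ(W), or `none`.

Internal map: ζ^{3j} for j=0..3 gives (1,0), (−√2/2,√2/2), (0,−1), (√2/2,√2/2).
candidate 1: n = (2, 0, -3, 0) → π⊥ ≈ (+2.00000, +3.00000); max(|x|,|y|,|x±y|/√2) = 3.53553 > 1 ⇒ ∉ W
candidate 2: n = (1, -1, -1, 0) → π⊥ ≈ (+1.70711, +0.29289); max(|x|,|y|,|x±y|/√2) = 1.70711 > 1 ⇒ ∉ W
candidate 3: n = (0, -1, -1, 1) → π⊥ ≈ (+1.41421, +1.00000); max(|x|,|y|,|x±y|/√2) = 1.70711 > 1 ⇒ ∉ W
candidate 4: n = (1, -1, 1, 0) → π⊥ ≈ (+1.70711, -1.70711); max(|x|,|y|,|x±y|/√2) = 2.41421 > 1 ⇒ ∉ W
candidate 5: n = (3, 2, -3, -3) → π⊥ ≈ (-0.53553, +2.29289); max(|x|,|y|,|x±y|/√2) = 2.29289 > 1 ⇒ ∉ W
candidate 6: n = (0, 0, 2, 0) → π⊥ ≈ (+0.00000, -2.00000); max(|x|,|y|,|x±y|/√2) = 2.00000 > 1 ⇒ ∉ W
candidate 7: n = (1, 0, 1, 1) → π⊥ ≈ (+1.70711, -0.29289); max(|x|,|y|,|x±y|/√2) = 1.70711 > 1 ⇒ ∉ W
candidate 8: n = (3, 2, -1, -3) → π⊥ ≈ (-0.53553, +0.29289); max(|x|,|y|,|x±y|/√2) = 0.58579 ≤ 1 ⇒ ∈ W

8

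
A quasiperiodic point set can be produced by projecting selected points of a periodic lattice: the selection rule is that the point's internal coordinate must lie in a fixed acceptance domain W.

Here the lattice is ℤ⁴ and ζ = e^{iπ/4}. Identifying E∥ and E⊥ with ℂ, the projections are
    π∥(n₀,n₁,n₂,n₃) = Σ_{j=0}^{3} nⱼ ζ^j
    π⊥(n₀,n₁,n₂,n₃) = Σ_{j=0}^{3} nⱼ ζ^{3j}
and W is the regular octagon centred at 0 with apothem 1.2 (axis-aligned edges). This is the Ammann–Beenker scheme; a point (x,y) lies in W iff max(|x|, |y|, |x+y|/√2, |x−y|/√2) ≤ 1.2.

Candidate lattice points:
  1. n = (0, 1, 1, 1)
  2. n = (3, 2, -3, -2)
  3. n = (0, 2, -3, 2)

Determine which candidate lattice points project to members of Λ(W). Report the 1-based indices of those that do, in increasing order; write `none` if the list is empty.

1

With ζ = e^{iπ/4} the internal vectors are ζ^0,ζ^3,ζ^6,ζ^9.
#1 (0, 1, 1, 1): internal (0.0000, 0.4142); octagon support 0.4142 vs apothem 1.2 → ∈ W
#2 (3, 2, -3, -2): internal (0.1716, 3.0000); octagon support 3.0000 vs apothem 1.2 → ∉ W
#3 (0, 2, -3, 2): internal (0.0000, 5.8284); octagon support 5.8284 vs apothem 1.2 → ∉ W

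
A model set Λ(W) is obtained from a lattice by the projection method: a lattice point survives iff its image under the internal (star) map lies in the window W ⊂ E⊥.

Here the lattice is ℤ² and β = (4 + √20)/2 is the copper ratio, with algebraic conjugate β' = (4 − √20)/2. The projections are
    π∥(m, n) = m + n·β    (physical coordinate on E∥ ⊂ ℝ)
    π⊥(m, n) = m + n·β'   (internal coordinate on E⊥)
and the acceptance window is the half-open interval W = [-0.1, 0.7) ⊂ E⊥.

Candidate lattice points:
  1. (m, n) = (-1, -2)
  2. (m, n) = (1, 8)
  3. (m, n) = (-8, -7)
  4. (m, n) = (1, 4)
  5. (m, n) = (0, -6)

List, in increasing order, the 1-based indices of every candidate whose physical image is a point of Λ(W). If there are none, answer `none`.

4

β' = (4−√20)/2 ≈ -0.23607.
candidate 1: (m,n)=(-1,-2) → π∥ = -1-2·β ≈ -9.47214, π⊥ = -1-2·β' ≈ -0.52786 ∉ [-0.1, 0.7) ⇒ out
candidate 2: (m,n)=(1,8) → π∥ = 1+8·β ≈ 34.88854, π⊥ = 1+8·β' ≈ -0.88854 ∉ [-0.1, 0.7) ⇒ out
candidate 3: (m,n)=(-8,-7) → π∥ = -8-7·β ≈ -37.65248, π⊥ = -8-7·β' ≈ -6.34752 ∉ [-0.1, 0.7) ⇒ out
candidate 4: (m,n)=(1,4) → π∥ = 1+4·β ≈ 17.94427, π⊥ = 1+4·β' ≈ 0.05573 ∈ [-0.1, 0.7) ⇒ IN Λ
candidate 5: (m,n)=(0,-6) → π∥ = 0-6·β ≈ -25.41641, π⊥ = 0-6·β' ≈ 1.41641 ∉ [-0.1, 0.7) ⇒ out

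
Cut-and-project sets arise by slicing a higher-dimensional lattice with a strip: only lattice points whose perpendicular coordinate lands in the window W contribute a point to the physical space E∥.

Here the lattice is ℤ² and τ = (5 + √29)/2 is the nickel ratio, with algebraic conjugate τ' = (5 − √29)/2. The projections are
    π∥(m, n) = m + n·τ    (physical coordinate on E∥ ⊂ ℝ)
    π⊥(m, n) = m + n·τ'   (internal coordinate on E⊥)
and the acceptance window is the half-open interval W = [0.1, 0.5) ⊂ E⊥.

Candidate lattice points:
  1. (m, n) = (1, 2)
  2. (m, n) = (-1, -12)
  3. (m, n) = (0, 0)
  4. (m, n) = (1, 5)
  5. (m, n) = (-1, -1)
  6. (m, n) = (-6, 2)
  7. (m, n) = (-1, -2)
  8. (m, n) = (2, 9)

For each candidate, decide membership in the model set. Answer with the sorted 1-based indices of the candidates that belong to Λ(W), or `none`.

Numerically τ ≈ 5.192582 and τ' = −1/τ ≈ -0.192582.
#1 (1,2): internal coord 1 + (2)·τ' = +0.614835; +0.614835 ∉ [0.1, 0.5) → out
#2 (-1,-12): internal coord -1 + (-12)·τ' = +1.310989; +1.310989 ∉ [0.1, 0.5) → out
#3 (0,0): internal coord 0 + (0)·τ' = +0.000000; +0.000000 ∉ [0.1, 0.5) → out
#4 (1,5): internal coord 1 + (5)·τ' = +0.037088; +0.037088 ∉ [0.1, 0.5) → out
#5 (-1,-1): internal coord -1 + (-1)·τ' = -0.807418; -0.807418 ∉ [0.1, 0.5) → out
#6 (-6,2): internal coord -6 + (2)·τ' = -6.385165; -6.385165 ∉ [0.1, 0.5) → out
#7 (-1,-2): internal coord -1 + (-2)·τ' = -0.614835; -0.614835 ∉ [0.1, 0.5) → out
#8 (2,9): internal coord 2 + (9)·τ' = +0.266758; +0.266758 ∈ [0.1, 0.5) → IN Λ

8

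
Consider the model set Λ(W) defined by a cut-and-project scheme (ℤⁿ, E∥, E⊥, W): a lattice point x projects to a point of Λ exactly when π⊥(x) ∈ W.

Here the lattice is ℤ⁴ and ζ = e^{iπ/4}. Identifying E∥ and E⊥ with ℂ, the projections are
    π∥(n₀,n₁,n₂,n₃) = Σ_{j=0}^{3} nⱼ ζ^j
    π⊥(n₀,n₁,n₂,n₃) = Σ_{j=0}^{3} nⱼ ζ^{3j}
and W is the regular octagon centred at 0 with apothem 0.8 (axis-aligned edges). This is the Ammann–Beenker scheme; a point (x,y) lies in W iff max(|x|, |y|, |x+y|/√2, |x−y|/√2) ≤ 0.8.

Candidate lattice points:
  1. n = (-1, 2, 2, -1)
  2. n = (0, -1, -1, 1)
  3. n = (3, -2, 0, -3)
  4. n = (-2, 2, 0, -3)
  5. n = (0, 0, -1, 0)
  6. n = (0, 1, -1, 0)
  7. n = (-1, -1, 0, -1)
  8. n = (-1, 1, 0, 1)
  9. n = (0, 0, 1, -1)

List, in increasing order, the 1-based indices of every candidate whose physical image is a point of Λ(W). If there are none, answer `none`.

none

Internal map: ζ^{3j} for j=0..3 gives (1,0), (−√2/2,√2/2), (0,−1), (√2/2,√2/2).
#1 (-1, 2, 2, -1): internal (-3.12132, -1.29289); octagon support 3.12132 vs apothem 0.8 → ∉ W
#2 (0, -1, -1, 1): internal (1.41421, 1.00000); octagon support 1.70711 vs apothem 0.8 → ∉ W
#3 (3, -2, 0, -3): internal (2.29289, -3.53553); octagon support 4.12132 vs apothem 0.8 → ∉ W
#4 (-2, 2, 0, -3): internal (-5.53553, -0.70711); octagon support 5.53553 vs apothem 0.8 → ∉ W
#5 (0, 0, -1, 0): internal (0.00000, 1.00000); octagon support 1.00000 vs apothem 0.8 → ∉ W
#6 (0, 1, -1, 0): internal (-0.70711, 1.70711); octagon support 1.70711 vs apothem 0.8 → ∉ W
#7 (-1, -1, 0, -1): internal (-1.00000, -1.41421); octagon support 1.70711 vs apothem 0.8 → ∉ W
#8 (-1, 1, 0, 1): internal (-1.00000, 1.41421); octagon support 1.70711 vs apothem 0.8 → ∉ W
#9 (0, 0, 1, -1): internal (-0.70711, -1.70711); octagon support 1.70711 vs apothem 0.8 → ∉ W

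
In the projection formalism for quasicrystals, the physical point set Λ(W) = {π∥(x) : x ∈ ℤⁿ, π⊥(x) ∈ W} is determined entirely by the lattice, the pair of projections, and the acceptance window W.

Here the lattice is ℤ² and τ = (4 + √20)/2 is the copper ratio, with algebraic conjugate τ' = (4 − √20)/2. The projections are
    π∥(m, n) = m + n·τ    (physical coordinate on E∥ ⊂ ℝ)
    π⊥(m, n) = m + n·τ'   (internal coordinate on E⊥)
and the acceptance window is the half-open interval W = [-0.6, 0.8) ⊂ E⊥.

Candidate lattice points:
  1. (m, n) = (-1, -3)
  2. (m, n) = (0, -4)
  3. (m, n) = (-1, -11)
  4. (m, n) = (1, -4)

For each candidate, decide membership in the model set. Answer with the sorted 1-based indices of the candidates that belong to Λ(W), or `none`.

Numerically τ ≈ 4.23607 and τ' = −1/τ ≈ -0.23607.
#1 (-1,-3): internal coord -1 + (-3)·τ' = -0.29180; -0.29180 ∈ [-0.6, 0.8) → IN Λ
#2 (0,-4): internal coord 0 + (-4)·τ' = +0.94427; +0.94427 ∉ [-0.6, 0.8) → out
#3 (-1,-11): internal coord -1 + (-11)·τ' = +1.59675; +1.59675 ∉ [-0.6, 0.8) → out
#4 (1,-4): internal coord 1 + (-4)·τ' = +1.94427; +1.94427 ∉ [-0.6, 0.8) → out

1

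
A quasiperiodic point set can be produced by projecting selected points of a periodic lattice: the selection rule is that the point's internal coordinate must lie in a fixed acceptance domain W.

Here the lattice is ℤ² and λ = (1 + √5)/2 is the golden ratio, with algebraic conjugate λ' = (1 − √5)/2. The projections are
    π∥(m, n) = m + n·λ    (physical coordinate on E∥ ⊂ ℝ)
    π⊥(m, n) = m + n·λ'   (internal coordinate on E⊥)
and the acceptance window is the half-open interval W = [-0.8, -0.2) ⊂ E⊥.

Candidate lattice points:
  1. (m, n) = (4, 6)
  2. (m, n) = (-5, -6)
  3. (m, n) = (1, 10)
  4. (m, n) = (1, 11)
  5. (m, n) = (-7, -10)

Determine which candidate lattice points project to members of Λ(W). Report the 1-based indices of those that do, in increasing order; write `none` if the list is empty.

none

Numerically λ ≈ 1.6180 and λ' = −1/λ ≈ -0.6180.
candidate 1: (m,n)=(4,6) → π∥ = 4+6·λ ≈ 13.7082, π⊥ = 4+6·λ' ≈ 0.2918 ∉ [-0.8, -0.2) ⇒ out
candidate 2: (m,n)=(-5,-6) → π∥ = -5-6·λ ≈ -14.7082, π⊥ = -5-6·λ' ≈ -1.2918 ∉ [-0.8, -0.2) ⇒ out
candidate 3: (m,n)=(1,10) → π∥ = 1+10·λ ≈ 17.1803, π⊥ = 1+10·λ' ≈ -5.1803 ∉ [-0.8, -0.2) ⇒ out
candidate 4: (m,n)=(1,11) → π∥ = 1+11·λ ≈ 18.7984, π⊥ = 1+11·λ' ≈ -5.7984 ∉ [-0.8, -0.2) ⇒ out
candidate 5: (m,n)=(-7,-10) → π∥ = -7-10·λ ≈ -23.1803, π⊥ = -7-10·λ' ≈ -0.8197 ∉ [-0.8, -0.2) ⇒ out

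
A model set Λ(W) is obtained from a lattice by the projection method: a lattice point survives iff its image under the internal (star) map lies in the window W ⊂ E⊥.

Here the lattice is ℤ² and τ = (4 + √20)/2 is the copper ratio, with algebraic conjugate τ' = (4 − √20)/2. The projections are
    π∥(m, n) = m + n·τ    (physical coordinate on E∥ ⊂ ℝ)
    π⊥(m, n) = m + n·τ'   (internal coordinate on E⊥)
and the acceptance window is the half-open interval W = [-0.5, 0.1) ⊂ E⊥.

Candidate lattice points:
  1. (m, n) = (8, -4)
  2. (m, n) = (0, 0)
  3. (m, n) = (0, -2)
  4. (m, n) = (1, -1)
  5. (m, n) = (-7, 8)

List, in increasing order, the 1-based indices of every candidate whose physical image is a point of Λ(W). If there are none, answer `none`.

Compute τ' = (4−√20)/2 = -0.2361, so π⊥(m,n) = m -0.2361·n.
[1] lift (8,-4): star map gives 8.9443; window check -0.5 ≤ 8.9443 < 0.1 is false → out
[2] lift (0,0): star map gives 0.0000; window check -0.5 ≤ 0.0000 < 0.1 is true → IN Λ
[3] lift (0,-2): star map gives 0.4721; window check -0.5 ≤ 0.4721 < 0.1 is false → out
[4] lift (1,-1): star map gives 1.2361; window check -0.5 ≤ 1.2361 < 0.1 is false → out
[5] lift (-7,8): star map gives -8.8885; window check -0.5 ≤ -8.8885 < 0.1 is false → out

2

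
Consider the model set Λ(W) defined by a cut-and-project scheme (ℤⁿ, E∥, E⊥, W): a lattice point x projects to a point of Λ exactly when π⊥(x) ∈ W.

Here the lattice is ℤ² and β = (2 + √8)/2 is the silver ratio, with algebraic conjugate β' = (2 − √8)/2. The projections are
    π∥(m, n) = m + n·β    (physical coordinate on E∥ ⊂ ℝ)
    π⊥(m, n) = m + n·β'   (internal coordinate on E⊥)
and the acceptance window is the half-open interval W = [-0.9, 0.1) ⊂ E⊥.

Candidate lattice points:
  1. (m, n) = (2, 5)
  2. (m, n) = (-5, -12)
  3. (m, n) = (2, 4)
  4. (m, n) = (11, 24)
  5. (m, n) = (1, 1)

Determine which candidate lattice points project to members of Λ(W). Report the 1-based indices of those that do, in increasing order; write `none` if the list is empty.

Compute β' = (2−√8)/2 = -0.41421, so π⊥(m,n) = m -0.41421·n.
[1] lift (2,5): star map gives -0.07107; window check -0.9 ≤ -0.07107 < 0.1 is true → IN Λ
[2] lift (-5,-12): star map gives -0.02944; window check -0.9 ≤ -0.02944 < 0.1 is true → IN Λ
[3] lift (2,4): star map gives 0.34315; window check -0.9 ≤ 0.34315 < 0.1 is false → out
[4] lift (11,24): star map gives 1.05887; window check -0.9 ≤ 1.05887 < 0.1 is false → out
[5] lift (1,1): star map gives 0.58579; window check -0.9 ≤ 0.58579 < 0.1 is false → out

1, 2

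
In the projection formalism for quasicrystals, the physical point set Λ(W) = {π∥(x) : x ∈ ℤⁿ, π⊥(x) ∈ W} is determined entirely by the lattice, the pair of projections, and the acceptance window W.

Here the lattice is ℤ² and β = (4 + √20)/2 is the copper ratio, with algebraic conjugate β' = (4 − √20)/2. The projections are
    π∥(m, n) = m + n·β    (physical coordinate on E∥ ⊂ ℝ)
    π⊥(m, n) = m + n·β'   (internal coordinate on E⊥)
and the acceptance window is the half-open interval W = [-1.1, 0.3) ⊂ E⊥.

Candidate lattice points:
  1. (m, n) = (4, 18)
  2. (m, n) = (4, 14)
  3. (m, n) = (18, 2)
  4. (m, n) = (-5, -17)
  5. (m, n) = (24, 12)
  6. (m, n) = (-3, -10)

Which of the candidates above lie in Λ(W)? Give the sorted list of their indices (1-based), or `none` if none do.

β' = (4−√20)/2 ≈ -0.23607.
[1] lift (4,18): star map gives -0.24922; window check -1.1 ≤ -0.24922 < 0.3 is true → IN Λ
[2] lift (4,14): star map gives 0.69505; window check -1.1 ≤ 0.69505 < 0.3 is false → out
[3] lift (18,2): star map gives 17.52786; window check -1.1 ≤ 17.52786 < 0.3 is false → out
[4] lift (-5,-17): star map gives -0.98684; window check -1.1 ≤ -0.98684 < 0.3 is true → IN Λ
[5] lift (24,12): star map gives 21.16718; window check -1.1 ≤ 21.16718 < 0.3 is false → out
[6] lift (-3,-10): star map gives -0.63932; window check -1.1 ≤ -0.63932 < 0.3 is true → IN Λ

1, 4, 6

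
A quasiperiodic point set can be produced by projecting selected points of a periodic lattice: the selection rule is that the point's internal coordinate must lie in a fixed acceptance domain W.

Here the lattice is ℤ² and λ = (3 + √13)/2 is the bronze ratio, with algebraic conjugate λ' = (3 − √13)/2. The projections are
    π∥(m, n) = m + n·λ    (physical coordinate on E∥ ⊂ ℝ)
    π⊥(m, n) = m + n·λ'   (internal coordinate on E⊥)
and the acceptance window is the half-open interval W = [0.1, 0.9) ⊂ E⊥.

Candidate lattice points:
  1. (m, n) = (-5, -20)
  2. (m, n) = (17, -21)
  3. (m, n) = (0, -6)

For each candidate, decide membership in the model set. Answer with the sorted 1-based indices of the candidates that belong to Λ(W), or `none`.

none

Numerically λ ≈ 3.30278 and λ' = −1/λ ≈ -0.30278.
[1] lift (-5,-20): star map gives 1.05551; window check 0.1 ≤ 1.05551 < 0.9 is false → out
[2] lift (17,-21): star map gives 23.35829; window check 0.1 ≤ 23.35829 < 0.9 is false → out
[3] lift (0,-6): star map gives 1.81665; window check 0.1 ≤ 1.81665 < 0.9 is false → out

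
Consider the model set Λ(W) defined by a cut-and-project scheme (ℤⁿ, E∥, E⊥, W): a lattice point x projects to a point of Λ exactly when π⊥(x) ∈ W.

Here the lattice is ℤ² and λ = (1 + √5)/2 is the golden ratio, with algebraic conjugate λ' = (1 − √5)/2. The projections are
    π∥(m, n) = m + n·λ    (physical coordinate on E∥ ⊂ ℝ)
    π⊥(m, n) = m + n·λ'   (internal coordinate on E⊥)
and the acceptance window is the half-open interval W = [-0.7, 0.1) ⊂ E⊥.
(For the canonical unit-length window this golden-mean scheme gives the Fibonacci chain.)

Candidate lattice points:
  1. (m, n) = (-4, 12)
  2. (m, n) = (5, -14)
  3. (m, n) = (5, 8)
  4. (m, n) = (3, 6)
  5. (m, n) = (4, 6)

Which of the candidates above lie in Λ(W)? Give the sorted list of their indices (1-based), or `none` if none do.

3

λ' = (1−√5)/2 ≈ -0.6180.
#1 (-4,12): internal coord -4 + (12)·λ' = -11.4164; -11.4164 ∉ [-0.7, 0.1) → out
#2 (5,-14): internal coord 5 + (-14)·λ' = +13.6525; +13.6525 ∉ [-0.7, 0.1) → out
#3 (5,8): internal coord 5 + (8)·λ' = +0.0557; +0.0557 ∈ [-0.7, 0.1) → IN Λ
#4 (3,6): internal coord 3 + (6)·λ' = -0.7082; -0.7082 ∉ [-0.7, 0.1) → out
#5 (4,6): internal coord 4 + (6)·λ' = +0.2918; +0.2918 ∉ [-0.7, 0.1) → out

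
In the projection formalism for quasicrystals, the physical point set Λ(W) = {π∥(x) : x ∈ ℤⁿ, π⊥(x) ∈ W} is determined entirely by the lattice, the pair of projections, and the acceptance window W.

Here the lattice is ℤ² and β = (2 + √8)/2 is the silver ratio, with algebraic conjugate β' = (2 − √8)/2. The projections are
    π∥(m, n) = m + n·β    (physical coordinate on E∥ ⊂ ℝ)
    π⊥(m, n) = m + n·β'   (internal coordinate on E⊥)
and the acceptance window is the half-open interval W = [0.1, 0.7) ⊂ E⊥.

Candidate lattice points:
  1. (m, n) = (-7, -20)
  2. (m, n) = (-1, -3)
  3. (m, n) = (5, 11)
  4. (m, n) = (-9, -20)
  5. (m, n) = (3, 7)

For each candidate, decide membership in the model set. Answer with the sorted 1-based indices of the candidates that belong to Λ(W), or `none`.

β' = (2−√8)/2 ≈ -0.41421.
[1] lift (-7,-20): star map gives 1.28427; window check 0.1 ≤ 1.28427 < 0.7 is false → out
[2] lift (-1,-3): star map gives 0.24264; window check 0.1 ≤ 0.24264 < 0.7 is true → IN Λ
[3] lift (5,11): star map gives 0.44365; window check 0.1 ≤ 0.44365 < 0.7 is true → IN Λ
[4] lift (-9,-20): star map gives -0.71573; window check 0.1 ≤ -0.71573 < 0.7 is false → out
[5] lift (3,7): star map gives 0.10051; window check 0.1 ≤ 0.10051 < 0.7 is true → IN Λ

2, 3, 5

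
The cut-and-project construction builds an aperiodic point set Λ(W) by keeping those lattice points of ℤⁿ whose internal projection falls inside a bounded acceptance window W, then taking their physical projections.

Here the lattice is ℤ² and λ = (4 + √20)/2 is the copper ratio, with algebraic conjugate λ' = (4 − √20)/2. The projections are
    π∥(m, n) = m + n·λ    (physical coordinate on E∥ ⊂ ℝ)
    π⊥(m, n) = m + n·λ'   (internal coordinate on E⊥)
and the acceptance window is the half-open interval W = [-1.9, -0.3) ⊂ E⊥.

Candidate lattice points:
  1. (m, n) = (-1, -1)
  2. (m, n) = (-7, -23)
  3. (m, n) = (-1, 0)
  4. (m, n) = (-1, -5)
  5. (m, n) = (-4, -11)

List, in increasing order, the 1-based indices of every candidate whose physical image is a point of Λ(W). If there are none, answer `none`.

1, 2, 3, 5

λ' = (4−√20)/2 ≈ -0.23607.
candidate 1: (m,n)=(-1,-1) → π∥ = -1-1·λ ≈ -5.23607, π⊥ = -1-1·λ' ≈ -0.76393 ∈ [-1.9, -0.3) ⇒ IN Λ
candidate 2: (m,n)=(-7,-23) → π∥ = -7-23·λ ≈ -104.42956, π⊥ = -7-23·λ' ≈ -1.57044 ∈ [-1.9, -0.3) ⇒ IN Λ
candidate 3: (m,n)=(-1,0) → π∥ = -1+0·λ ≈ -1.00000, π⊥ = -1+0·λ' ≈ -1.00000 ∈ [-1.9, -0.3) ⇒ IN Λ
candidate 4: (m,n)=(-1,-5) → π∥ = -1-5·λ ≈ -22.18034, π⊥ = -1-5·λ' ≈ 0.18034 ∉ [-1.9, -0.3) ⇒ out
candidate 5: (m,n)=(-4,-11) → π∥ = -4-11·λ ≈ -50.59675, π⊥ = -4-11·λ' ≈ -1.40325 ∈ [-1.9, -0.3) ⇒ IN Λ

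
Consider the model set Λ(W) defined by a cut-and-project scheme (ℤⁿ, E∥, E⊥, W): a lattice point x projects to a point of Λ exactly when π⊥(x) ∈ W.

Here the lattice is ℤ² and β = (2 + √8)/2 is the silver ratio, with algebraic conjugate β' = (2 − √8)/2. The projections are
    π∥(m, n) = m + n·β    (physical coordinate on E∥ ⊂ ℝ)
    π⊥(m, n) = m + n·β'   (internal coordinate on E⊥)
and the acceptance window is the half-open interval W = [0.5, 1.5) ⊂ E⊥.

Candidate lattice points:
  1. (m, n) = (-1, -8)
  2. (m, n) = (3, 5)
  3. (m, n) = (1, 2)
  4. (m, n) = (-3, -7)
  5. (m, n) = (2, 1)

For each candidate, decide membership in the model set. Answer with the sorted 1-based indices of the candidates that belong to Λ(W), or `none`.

Compute β' = (2−√8)/2 = -0.414214, so π⊥(m,n) = m -0.414214·n.
#1 (-1,-8): internal coord -1 + (-8)·β' = +2.313708; +2.313708 ∉ [0.5, 1.5) → out
#2 (3,5): internal coord 3 + (5)·β' = +0.928932; +0.928932 ∈ [0.5, 1.5) → IN Λ
#3 (1,2): internal coord 1 + (2)·β' = +0.171573; +0.171573 ∉ [0.5, 1.5) → out
#4 (-3,-7): internal coord -3 + (-7)·β' = -0.100505; -0.100505 ∉ [0.5, 1.5) → out
#5 (2,1): internal coord 2 + (1)·β' = +1.585786; +1.585786 ∉ [0.5, 1.5) → out

2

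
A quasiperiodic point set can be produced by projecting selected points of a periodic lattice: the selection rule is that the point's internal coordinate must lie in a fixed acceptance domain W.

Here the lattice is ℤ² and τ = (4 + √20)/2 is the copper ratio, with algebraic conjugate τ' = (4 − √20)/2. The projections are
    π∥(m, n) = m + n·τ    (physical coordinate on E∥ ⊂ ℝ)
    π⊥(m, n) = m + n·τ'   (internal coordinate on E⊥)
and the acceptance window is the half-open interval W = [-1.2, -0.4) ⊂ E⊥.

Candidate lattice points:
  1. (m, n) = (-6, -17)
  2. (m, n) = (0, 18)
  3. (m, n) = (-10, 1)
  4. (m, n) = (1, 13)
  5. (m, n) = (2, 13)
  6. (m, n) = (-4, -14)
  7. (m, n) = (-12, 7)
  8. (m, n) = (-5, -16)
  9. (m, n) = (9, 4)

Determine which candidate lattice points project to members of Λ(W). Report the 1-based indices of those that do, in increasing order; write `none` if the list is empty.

5, 6

Compute τ' = (4−√20)/2 = -0.236068, so π⊥(m,n) = m -0.236068·n.
#1 (-6,-17): internal coord -6 + (-17)·τ' = -1.986844; -1.986844 ∉ [-1.2, -0.4) → out
#2 (0,18): internal coord 0 + (18)·τ' = -4.249224; -4.249224 ∉ [-1.2, -0.4) → out
#3 (-10,1): internal coord -10 + (1)·τ' = -10.236068; -10.236068 ∉ [-1.2, -0.4) → out
#4 (1,13): internal coord 1 + (13)·τ' = -2.068884; -2.068884 ∉ [-1.2, -0.4) → out
#5 (2,13): internal coord 2 + (13)·τ' = -1.068884; -1.068884 ∈ [-1.2, -0.4) → IN Λ
#6 (-4,-14): internal coord -4 + (-14)·τ' = -0.695048; -0.695048 ∈ [-1.2, -0.4) → IN Λ
#7 (-12,7): internal coord -12 + (7)·τ' = -13.652476; -13.652476 ∉ [-1.2, -0.4) → out
#8 (-5,-16): internal coord -5 + (-16)·τ' = -1.222912; -1.222912 ∉ [-1.2, -0.4) → out
#9 (9,4): internal coord 9 + (4)·τ' = +8.055728; +8.055728 ∉ [-1.2, -0.4) → out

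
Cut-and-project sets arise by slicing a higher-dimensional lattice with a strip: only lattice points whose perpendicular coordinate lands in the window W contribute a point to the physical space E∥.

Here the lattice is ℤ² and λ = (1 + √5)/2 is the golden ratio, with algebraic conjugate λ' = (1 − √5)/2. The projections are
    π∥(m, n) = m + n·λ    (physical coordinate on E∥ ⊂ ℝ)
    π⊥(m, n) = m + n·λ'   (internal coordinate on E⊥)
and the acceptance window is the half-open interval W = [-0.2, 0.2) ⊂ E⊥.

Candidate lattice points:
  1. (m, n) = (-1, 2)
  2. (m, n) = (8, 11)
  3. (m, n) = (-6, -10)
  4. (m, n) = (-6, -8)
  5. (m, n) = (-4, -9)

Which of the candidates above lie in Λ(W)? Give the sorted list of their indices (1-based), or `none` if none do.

Compute λ' = (1−√5)/2 = -0.6180, so π⊥(m,n) = m -0.6180·n.
[1] lift (-1,2): star map gives -2.2361; window check -0.2 ≤ -2.2361 < 0.2 is false → out
[2] lift (8,11): star map gives 1.2016; window check -0.2 ≤ 1.2016 < 0.2 is false → out
[3] lift (-6,-10): star map gives 0.1803; window check -0.2 ≤ 0.1803 < 0.2 is true → IN Λ
[4] lift (-6,-8): star map gives -1.0557; window check -0.2 ≤ -1.0557 < 0.2 is false → out
[5] lift (-4,-9): star map gives 1.5623; window check -0.2 ≤ 1.5623 < 0.2 is false → out

3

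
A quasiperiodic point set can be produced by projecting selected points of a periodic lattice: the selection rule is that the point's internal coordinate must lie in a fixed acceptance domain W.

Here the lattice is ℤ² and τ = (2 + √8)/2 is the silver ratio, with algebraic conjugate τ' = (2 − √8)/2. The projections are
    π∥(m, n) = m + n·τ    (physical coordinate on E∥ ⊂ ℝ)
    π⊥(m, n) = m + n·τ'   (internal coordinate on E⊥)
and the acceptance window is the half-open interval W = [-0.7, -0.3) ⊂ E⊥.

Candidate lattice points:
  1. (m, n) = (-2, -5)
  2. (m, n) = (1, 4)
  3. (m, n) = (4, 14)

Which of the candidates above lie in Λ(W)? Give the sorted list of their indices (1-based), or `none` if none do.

2

Compute τ' = (2−√8)/2 = -0.414214, so π⊥(m,n) = m -0.414214·n.
candidate 1: (m,n)=(-2,-5) → π∥ = -2-5·τ ≈ -14.071068, π⊥ = -2-5·τ' ≈ 0.071068 ∉ [-0.7, -0.3) ⇒ out
candidate 2: (m,n)=(1,4) → π∥ = 1+4·τ ≈ 10.656854, π⊥ = 1+4·τ' ≈ -0.656854 ∈ [-0.7, -0.3) ⇒ IN Λ
candidate 3: (m,n)=(4,14) → π∥ = 4+14·τ ≈ 37.798990, π⊥ = 4+14·τ' ≈ -1.798990 ∉ [-0.7, -0.3) ⇒ out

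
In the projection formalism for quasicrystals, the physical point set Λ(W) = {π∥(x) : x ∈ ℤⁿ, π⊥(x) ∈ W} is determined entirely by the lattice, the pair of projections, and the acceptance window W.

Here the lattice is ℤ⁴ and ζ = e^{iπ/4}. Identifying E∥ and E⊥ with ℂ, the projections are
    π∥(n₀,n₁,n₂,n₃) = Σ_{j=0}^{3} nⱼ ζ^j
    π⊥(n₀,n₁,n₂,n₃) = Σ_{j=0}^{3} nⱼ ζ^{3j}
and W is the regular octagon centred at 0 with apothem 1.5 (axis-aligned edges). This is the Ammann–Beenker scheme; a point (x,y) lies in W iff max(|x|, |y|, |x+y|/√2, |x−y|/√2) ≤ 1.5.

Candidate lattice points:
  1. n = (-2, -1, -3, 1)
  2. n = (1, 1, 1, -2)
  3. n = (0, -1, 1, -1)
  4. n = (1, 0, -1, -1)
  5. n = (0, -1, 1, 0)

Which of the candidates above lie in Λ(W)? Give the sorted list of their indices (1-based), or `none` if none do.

4

With ζ = e^{iπ/4} the internal vectors are ζ^0,ζ^3,ζ^6,ζ^9.
candidate 1: n = (-2, -1, -3, 1) → π⊥ ≈ (-0.5858, +3.0000); max(|x|,|y|,|x±y|/√2) = 3.0000 > 1.5 ⇒ ∉ W
candidate 2: n = (1, 1, 1, -2) → π⊥ ≈ (-1.1213, -1.7071); max(|x|,|y|,|x±y|/√2) = 2.0000 > 1.5 ⇒ ∉ W
candidate 3: n = (0, -1, 1, -1) → π⊥ ≈ (+0.0000, -2.4142); max(|x|,|y|,|x±y|/√2) = 2.4142 > 1.5 ⇒ ∉ W
candidate 4: n = (1, 0, -1, -1) → π⊥ ≈ (+0.2929, +0.2929); max(|x|,|y|,|x±y|/√2) = 0.4142 ≤ 1.5 ⇒ ∈ W
candidate 5: n = (0, -1, 1, 0) → π⊥ ≈ (+0.7071, -1.7071); max(|x|,|y|,|x±y|/√2) = 1.7071 > 1.5 ⇒ ∉ W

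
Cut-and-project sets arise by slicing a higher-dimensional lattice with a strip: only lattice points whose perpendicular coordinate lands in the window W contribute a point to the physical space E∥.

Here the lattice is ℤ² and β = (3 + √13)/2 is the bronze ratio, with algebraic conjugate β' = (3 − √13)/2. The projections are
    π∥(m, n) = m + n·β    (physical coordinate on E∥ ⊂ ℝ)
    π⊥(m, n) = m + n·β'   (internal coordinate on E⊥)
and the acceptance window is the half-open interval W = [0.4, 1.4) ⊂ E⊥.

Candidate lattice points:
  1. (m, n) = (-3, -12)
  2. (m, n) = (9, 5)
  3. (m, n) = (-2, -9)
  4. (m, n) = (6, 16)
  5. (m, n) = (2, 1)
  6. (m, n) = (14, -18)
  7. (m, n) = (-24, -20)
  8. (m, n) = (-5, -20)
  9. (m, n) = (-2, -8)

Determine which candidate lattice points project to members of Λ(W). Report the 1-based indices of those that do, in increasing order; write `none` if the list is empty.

1, 3, 4, 8, 9

Numerically β ≈ 3.30278 and β' = −1/β ≈ -0.30278.
[1] lift (-3,-12): star map gives 0.63331; window check 0.4 ≤ 0.63331 < 1.4 is true → IN Λ
[2] lift (9,5): star map gives 7.48612; window check 0.4 ≤ 7.48612 < 1.4 is false → out
[3] lift (-2,-9): star map gives 0.72498; window check 0.4 ≤ 0.72498 < 1.4 is true → IN Λ
[4] lift (6,16): star map gives 1.15559; window check 0.4 ≤ 1.15559 < 1.4 is true → IN Λ
[5] lift (2,1): star map gives 1.69722; window check 0.4 ≤ 1.69722 < 1.4 is false → out
[6] lift (14,-18): star map gives 19.44996; window check 0.4 ≤ 19.44996 < 1.4 is false → out
[7] lift (-24,-20): star map gives -17.94449; window check 0.4 ≤ -17.94449 < 1.4 is false → out
[8] lift (-5,-20): star map gives 1.05551; window check 0.4 ≤ 1.05551 < 1.4 is true → IN Λ
[9] lift (-2,-8): star map gives 0.42221; window check 0.4 ≤ 0.42221 < 1.4 is true → IN Λ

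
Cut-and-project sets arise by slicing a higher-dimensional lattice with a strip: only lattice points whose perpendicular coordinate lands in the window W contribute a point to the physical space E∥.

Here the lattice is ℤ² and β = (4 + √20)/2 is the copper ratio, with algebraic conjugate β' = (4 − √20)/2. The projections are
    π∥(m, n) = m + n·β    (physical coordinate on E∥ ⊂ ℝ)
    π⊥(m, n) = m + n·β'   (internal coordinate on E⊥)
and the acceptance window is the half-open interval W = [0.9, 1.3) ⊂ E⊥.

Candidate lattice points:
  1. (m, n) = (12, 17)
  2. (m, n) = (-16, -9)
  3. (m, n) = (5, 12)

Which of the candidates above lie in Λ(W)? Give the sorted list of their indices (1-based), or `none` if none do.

none

Compute β' = (4−√20)/2 = -0.236068, so π⊥(m,n) = m -0.236068·n.
[1] lift (12,17): star map gives 7.986844; window check 0.9 ≤ 7.986844 < 1.3 is false → out
[2] lift (-16,-9): star map gives -13.875388; window check 0.9 ≤ -13.875388 < 1.3 is false → out
[3] lift (5,12): star map gives 2.167184; window check 0.9 ≤ 2.167184 < 1.3 is false → out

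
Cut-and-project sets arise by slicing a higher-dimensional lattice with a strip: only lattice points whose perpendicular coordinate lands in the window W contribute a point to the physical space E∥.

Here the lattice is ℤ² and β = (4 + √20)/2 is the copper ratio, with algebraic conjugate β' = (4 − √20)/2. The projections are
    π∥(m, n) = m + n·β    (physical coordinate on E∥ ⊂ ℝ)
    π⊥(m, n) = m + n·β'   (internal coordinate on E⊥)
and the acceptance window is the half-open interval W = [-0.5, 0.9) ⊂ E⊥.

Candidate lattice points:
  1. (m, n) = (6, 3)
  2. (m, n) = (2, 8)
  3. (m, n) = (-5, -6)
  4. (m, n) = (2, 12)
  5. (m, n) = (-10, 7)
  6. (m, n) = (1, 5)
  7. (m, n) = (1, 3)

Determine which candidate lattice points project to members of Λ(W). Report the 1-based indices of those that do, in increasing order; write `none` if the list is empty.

2, 6, 7

Numerically β ≈ 4.236068 and β' = −1/β ≈ -0.236068.
[1] lift (6,3): star map gives 5.291796; window check -0.5 ≤ 5.291796 < 0.9 is false → out
[2] lift (2,8): star map gives 0.111456; window check -0.5 ≤ 0.111456 < 0.9 is true → IN Λ
[3] lift (-5,-6): star map gives -3.583592; window check -0.5 ≤ -3.583592 < 0.9 is false → out
[4] lift (2,12): star map gives -0.832816; window check -0.5 ≤ -0.832816 < 0.9 is false → out
[5] lift (-10,7): star map gives -11.652476; window check -0.5 ≤ -11.652476 < 0.9 is false → out
[6] lift (1,5): star map gives -0.180340; window check -0.5 ≤ -0.180340 < 0.9 is true → IN Λ
[7] lift (1,3): star map gives 0.291796; window check -0.5 ≤ 0.291796 < 0.9 is true → IN Λ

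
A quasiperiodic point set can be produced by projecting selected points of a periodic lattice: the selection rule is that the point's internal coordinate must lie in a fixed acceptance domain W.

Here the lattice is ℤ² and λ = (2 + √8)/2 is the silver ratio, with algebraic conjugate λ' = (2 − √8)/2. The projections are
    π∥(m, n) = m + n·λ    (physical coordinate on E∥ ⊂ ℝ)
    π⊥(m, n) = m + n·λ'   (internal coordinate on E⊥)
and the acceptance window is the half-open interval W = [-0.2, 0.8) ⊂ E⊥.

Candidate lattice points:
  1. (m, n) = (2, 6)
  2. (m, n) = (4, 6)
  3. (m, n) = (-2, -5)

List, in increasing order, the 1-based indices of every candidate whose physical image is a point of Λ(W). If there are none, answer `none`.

3

Numerically λ ≈ 2.414214 and λ' = −1/λ ≈ -0.414214.
#1 (2,6): internal coord 2 + (6)·λ' = -0.485281; -0.485281 ∉ [-0.2, 0.8) → out
#2 (4,6): internal coord 4 + (6)·λ' = +1.514719; +1.514719 ∉ [-0.2, 0.8) → out
#3 (-2,-5): internal coord -2 + (-5)·λ' = +0.071068; +0.071068 ∈ [-0.2, 0.8) → IN Λ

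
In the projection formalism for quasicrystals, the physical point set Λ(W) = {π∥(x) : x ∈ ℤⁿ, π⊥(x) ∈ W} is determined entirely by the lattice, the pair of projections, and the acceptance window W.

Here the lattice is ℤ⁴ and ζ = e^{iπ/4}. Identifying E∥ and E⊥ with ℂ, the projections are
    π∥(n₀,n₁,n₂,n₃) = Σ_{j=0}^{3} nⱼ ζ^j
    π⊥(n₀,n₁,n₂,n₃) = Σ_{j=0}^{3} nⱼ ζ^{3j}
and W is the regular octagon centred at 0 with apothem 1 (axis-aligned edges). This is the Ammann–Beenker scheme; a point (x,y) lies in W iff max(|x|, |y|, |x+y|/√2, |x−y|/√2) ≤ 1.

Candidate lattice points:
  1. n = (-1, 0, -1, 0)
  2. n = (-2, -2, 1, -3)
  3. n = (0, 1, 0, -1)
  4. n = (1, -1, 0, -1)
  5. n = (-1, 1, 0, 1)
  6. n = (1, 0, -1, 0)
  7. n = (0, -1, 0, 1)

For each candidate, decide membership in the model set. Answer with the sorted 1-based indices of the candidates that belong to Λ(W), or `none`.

none

π⊥(n) = n₀ + n₁ζ³ + n₂ζ⁶ + n₃ζ⁹ where ζ = e^{iπ/4}.
#1 (-1, 0, -1, 0): internal (-1.0000, 1.0000); octagon support 1.4142 vs apothem 1 → ∉ W
#2 (-2, -2, 1, -3): internal (-2.7071, -4.5355); octagon support 5.1213 vs apothem 1 → ∉ W
#3 (0, 1, 0, -1): internal (-1.4142, 0.0000); octagon support 1.4142 vs apothem 1 → ∉ W
#4 (1, -1, 0, -1): internal (1.0000, -1.4142); octagon support 1.7071 vs apothem 1 → ∉ W
#5 (-1, 1, 0, 1): internal (-1.0000, 1.4142); octagon support 1.7071 vs apothem 1 → ∉ W
#6 (1, 0, -1, 0): internal (1.0000, 1.0000); octagon support 1.4142 vs apothem 1 → ∉ W
#7 (0, -1, 0, 1): internal (1.4142, 0.0000); octagon support 1.4142 vs apothem 1 → ∉ W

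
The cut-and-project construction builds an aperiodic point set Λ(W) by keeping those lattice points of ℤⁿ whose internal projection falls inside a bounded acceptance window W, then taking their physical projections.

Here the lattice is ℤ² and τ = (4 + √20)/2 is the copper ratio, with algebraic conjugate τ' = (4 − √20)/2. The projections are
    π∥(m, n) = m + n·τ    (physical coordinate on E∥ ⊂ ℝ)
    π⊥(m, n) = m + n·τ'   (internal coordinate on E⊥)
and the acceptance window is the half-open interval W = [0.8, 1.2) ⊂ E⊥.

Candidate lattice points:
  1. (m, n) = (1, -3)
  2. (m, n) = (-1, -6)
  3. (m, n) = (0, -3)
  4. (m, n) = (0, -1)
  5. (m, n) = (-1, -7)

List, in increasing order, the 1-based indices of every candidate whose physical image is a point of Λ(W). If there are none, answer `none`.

τ' = (4−√20)/2 ≈ -0.2361.
[1] lift (1,-3): star map gives 1.7082; window check 0.8 ≤ 1.7082 < 1.2 is false → out
[2] lift (-1,-6): star map gives 0.4164; window check 0.8 ≤ 0.4164 < 1.2 is false → out
[3] lift (0,-3): star map gives 0.7082; window check 0.8 ≤ 0.7082 < 1.2 is false → out
[4] lift (0,-1): star map gives 0.2361; window check 0.8 ≤ 0.2361 < 1.2 is false → out
[5] lift (-1,-7): star map gives 0.6525; window check 0.8 ≤ 0.6525 < 1.2 is false → out

none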